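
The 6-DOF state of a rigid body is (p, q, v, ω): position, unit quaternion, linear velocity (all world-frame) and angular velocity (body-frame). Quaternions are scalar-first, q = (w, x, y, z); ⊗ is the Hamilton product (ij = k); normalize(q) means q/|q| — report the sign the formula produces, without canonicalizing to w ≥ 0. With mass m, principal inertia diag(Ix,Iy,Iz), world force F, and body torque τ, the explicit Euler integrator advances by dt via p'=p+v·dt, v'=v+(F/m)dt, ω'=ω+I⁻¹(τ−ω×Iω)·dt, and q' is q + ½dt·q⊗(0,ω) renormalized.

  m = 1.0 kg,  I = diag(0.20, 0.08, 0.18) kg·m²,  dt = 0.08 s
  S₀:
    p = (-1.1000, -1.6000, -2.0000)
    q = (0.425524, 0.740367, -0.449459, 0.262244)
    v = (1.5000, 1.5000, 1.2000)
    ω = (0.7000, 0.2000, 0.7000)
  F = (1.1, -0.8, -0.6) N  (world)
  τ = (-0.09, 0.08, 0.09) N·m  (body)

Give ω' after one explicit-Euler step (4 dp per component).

ω' = (0.6584, 0.2702, 0.7475)

gyro term ω×Iω = (0.0140, 0.0098, -0.0168)
α = I⁻¹(τ − ω×Iω) = (-0.5200, 0.8775, 0.5933)
ω' = ω + α·dt = (0.6584, 0.2702, 0.7475)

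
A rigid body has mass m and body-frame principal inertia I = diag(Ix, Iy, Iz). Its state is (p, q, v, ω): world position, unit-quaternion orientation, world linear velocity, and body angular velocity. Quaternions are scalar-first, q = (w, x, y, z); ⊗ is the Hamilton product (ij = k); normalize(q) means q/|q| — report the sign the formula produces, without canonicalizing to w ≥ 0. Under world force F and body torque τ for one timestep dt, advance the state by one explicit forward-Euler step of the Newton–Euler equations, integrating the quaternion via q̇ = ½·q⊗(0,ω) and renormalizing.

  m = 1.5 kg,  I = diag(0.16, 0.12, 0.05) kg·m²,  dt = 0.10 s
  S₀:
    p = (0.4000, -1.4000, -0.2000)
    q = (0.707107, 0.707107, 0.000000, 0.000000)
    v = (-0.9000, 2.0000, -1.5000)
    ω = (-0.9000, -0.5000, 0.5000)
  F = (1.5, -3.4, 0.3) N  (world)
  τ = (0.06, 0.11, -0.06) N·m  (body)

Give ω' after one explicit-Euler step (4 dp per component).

ω' = (-0.8734, -0.3671, 0.4160)

gyro term ω×Iω = (0.0175, -0.0495, -0.0180)
(τ − ω×Iω)/I = (0.2656, 1.3292, -0.8400)
ω' = ω + α·dt = (-0.8734, -0.3671, 0.4160)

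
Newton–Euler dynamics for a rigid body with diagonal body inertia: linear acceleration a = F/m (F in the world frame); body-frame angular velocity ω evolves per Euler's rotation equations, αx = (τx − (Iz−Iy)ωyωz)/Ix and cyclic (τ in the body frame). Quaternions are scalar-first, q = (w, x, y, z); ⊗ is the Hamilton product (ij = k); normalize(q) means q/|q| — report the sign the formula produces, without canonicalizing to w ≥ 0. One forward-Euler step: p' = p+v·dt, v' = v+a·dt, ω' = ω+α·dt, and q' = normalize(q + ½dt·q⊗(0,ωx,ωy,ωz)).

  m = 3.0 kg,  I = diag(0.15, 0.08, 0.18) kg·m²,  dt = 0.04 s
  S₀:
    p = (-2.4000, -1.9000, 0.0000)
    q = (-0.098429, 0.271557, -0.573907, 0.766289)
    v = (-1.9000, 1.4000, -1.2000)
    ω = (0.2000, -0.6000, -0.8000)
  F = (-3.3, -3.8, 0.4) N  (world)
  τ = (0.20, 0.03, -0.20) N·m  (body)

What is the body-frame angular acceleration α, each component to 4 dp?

α = (1.0133, 0.3150, -1.1578)

ω×(Iω) gyroscopic = (0.0480, 0.0048, 0.0084)
(τ − ω×Iω)/I = (1.0133, 0.3150, -1.1578)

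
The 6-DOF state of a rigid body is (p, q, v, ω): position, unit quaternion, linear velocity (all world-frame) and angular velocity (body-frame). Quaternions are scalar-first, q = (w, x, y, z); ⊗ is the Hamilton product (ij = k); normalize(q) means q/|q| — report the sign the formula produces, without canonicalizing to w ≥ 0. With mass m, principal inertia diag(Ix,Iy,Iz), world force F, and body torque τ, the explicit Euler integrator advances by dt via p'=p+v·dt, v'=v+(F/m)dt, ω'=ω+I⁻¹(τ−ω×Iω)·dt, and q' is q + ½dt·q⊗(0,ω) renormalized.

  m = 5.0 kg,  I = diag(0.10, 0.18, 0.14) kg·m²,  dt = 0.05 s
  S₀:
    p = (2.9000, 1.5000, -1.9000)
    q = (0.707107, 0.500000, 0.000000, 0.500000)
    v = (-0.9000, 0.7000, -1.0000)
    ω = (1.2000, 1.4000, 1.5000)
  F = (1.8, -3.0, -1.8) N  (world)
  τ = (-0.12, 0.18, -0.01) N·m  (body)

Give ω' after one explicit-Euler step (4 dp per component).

precession coupling ω×(Iω) = (-0.0840, -0.0720, 0.1344)
α = I⁻¹(τ − ω×Iω) = (-0.3600, 1.4000, -1.0314)
ω' = ω + α·dt = (1.1820, 1.4700, 1.4484)

ω' = (1.1820, 1.4700, 1.4484)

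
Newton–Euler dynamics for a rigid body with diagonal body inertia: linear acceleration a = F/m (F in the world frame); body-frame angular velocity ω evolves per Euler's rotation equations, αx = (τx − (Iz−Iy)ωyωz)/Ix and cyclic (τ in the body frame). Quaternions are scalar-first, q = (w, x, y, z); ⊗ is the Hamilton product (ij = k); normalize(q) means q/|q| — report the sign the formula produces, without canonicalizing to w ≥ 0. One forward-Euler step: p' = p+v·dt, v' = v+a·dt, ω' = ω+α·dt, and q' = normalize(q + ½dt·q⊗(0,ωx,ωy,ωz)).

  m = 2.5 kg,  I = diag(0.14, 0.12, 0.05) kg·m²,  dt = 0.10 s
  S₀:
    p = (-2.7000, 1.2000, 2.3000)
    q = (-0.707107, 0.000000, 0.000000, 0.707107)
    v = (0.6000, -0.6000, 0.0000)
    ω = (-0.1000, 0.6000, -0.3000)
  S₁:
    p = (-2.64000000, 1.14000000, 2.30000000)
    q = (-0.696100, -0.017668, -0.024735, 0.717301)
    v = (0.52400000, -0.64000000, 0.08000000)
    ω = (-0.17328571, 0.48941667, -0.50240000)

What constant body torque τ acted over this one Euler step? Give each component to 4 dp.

τ = (-0.0900, -0.1300, -0.1000)

rate change Δω = (-0.07328571, -0.11058333, -0.20240000)
precession coupling = (0.0126, 0.0027, 0.0012)
applied torque τ = (-0.0900, -0.1300, -0.1000)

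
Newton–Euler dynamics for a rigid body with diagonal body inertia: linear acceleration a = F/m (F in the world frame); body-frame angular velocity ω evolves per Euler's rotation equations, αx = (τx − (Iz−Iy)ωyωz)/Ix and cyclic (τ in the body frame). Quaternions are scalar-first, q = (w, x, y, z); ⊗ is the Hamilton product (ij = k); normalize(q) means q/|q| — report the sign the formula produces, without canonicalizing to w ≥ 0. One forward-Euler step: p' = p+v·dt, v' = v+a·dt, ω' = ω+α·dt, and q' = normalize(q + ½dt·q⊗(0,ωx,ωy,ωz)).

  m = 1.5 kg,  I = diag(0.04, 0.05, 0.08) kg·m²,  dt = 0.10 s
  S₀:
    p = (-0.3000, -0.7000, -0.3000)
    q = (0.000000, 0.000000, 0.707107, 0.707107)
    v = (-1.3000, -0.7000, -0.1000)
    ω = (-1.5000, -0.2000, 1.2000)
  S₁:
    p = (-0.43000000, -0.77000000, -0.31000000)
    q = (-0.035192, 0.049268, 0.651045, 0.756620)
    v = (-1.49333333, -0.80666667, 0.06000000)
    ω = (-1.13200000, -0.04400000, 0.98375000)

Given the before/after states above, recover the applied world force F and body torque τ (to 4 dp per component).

F = (-2.9000, -1.6000, 2.4000)
τ = (0.1400, 0.1500, -0.1700)

Δv = v₁−v₀ = (-0.19333333, -0.10666667, 0.16000000)
m·(v₁−v₀)/dt = (-2.9000, -1.6000, 2.4000)
rate change Δω = (0.36800000, 0.15600000, -0.21625000)
precession coupling = (-0.0072, 0.0720, 0.0030)
applied torque τ = (0.1400, 0.1500, -0.1700)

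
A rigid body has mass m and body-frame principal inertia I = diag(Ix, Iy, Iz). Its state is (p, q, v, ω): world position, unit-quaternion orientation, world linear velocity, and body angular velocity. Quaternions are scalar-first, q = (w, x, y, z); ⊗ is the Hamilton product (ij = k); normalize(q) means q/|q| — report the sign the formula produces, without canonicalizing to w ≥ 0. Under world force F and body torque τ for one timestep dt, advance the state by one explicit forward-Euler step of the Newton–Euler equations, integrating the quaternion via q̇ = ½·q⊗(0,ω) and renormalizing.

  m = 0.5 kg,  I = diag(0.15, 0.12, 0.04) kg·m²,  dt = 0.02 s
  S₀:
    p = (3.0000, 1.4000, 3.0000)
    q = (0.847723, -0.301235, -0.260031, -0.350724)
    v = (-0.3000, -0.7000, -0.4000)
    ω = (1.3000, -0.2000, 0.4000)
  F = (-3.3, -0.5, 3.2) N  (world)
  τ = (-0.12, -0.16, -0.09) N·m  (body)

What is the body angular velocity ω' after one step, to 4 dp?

α = I⁻¹(τ − ω×Iω) = (-0.8427, -1.8100, -2.4450)
new body rate ω' = (1.2831, -0.2362, 0.3511)

ω' = (1.2831, -0.2362, 0.3511)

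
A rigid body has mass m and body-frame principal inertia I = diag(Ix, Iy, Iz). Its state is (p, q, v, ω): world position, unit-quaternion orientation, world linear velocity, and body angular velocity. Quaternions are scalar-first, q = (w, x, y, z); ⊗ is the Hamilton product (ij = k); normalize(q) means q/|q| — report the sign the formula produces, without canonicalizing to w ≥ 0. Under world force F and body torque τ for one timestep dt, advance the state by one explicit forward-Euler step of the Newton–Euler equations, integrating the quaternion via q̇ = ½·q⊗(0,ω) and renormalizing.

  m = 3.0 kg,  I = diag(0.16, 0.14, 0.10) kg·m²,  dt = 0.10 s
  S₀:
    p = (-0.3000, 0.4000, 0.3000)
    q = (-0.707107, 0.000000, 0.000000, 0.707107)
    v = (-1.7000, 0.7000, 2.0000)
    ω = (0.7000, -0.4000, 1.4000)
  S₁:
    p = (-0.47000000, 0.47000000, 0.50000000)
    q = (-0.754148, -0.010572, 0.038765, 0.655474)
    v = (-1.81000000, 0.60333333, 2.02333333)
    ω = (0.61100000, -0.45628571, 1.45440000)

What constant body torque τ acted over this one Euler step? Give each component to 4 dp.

τ = (-0.1200, -0.0200, 0.0600)

Δω = ω₁−ω₀ = (-0.08900000, -0.05628571, 0.05440000)
applied torque τ = (-0.1200, -0.0200, 0.0600)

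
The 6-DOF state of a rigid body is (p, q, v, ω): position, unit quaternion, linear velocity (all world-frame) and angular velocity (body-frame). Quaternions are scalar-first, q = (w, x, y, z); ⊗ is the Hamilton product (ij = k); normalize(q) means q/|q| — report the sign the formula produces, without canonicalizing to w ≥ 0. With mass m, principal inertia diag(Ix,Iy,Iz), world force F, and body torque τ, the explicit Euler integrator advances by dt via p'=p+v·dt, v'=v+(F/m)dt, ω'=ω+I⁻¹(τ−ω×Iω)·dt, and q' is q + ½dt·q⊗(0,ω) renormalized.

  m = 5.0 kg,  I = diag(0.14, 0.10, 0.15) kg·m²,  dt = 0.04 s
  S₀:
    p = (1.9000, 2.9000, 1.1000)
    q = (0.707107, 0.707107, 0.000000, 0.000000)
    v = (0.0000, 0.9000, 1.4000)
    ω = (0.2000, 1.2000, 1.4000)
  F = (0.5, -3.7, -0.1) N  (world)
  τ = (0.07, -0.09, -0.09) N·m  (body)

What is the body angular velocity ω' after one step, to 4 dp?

ω×(Iω) gyroscopic = (0.0840, -0.0028, -0.0096)
(τ − ω×Iω)/I = (-0.1000, -0.8720, -0.5360)
ω' = ω + α·dt = (0.1960, 1.1651, 1.3786)

ω' = (0.1960, 1.1651, 1.3786)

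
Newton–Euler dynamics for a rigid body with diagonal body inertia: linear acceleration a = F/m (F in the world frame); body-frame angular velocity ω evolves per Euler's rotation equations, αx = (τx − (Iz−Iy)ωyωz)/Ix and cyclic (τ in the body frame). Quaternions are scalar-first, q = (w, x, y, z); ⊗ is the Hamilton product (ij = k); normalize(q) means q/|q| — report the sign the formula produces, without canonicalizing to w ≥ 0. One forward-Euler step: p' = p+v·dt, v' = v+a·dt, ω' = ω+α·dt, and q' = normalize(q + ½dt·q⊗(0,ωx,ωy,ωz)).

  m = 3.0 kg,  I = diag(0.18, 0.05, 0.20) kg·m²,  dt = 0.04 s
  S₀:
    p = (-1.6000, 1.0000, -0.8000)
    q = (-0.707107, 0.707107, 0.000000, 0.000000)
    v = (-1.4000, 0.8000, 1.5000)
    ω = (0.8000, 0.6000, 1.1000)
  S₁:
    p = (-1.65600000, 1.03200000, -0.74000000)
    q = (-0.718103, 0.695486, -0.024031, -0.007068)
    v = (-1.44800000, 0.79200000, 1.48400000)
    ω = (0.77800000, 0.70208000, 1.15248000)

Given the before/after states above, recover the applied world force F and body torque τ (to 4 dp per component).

F = (-3.6000, -0.6000, -1.2000)
τ = (0.0000, 0.1100, 0.2000)

v₁ − v₀ = (-0.04800000, -0.00800000, -0.01600000)
applied force F = (-3.6000, -0.6000, -1.2000)
ω₁ − ω₀ = (-0.02200000, 0.10208000, 0.05248000)
I·α + gyro = (0.0000, 0.1100, 0.2000)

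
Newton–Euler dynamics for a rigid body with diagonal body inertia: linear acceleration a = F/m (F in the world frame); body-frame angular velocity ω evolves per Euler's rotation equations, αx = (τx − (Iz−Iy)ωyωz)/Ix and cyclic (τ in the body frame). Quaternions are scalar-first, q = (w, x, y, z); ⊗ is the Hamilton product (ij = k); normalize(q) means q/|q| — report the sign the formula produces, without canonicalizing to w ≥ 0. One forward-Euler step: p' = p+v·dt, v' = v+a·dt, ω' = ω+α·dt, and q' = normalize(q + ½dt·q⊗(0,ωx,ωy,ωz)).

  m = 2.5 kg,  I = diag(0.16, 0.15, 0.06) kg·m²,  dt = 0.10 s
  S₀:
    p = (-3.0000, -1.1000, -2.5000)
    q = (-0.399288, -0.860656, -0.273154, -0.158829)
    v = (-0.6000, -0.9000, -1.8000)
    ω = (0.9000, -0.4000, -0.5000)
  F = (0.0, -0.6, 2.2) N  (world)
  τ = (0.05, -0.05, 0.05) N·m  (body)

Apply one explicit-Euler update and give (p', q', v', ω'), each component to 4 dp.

p' = (-3.0600, -1.1900, -2.6800)
q' = (-0.3694, -0.8736, -0.2934, -0.1192)
v' = (-0.6000, -0.9240, -1.7120)
ω' = (0.9425, -0.4033, -0.4227)

precession coupling ω×(Iω) = (-0.0180, -0.0450, 0.0036)
(τ − ω×Iω)/I = (0.4250, -0.0333, 0.7733)
ω' = ω + α·dt = (0.9425, -0.4033, -0.4227)
2q̇ = q⊗(0,ω) = (0.5859143, -0.2863138, -0.4135589, 0.7897450)
q' = normalize(q + ½dt·q⊗(0,ω)) = (-0.3694, -0.8736, -0.2934, -0.1192)
a = F/m = (0.0000, -0.2400, 0.8800)
p + v·dt = (-3.0600, -1.1900, -2.6800)
v + (F/m)dt = (-0.6000, -0.9240, -1.7120)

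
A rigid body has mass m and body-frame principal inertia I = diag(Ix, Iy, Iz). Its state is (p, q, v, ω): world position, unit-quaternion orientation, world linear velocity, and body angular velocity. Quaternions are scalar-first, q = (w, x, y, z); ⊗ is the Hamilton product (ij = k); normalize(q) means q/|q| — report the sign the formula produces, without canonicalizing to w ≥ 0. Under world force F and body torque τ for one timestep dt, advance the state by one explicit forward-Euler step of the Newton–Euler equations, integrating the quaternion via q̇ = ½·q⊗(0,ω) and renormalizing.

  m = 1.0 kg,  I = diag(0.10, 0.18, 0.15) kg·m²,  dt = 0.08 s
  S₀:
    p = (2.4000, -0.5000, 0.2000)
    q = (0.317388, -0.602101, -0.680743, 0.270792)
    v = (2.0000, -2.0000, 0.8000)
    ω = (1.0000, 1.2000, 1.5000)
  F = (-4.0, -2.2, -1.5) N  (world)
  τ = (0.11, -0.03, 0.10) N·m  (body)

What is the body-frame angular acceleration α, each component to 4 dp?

α = (1.6400, 0.2500, 0.0267)

ω×(Iω) gyroscopic = (-0.0540, -0.0750, 0.0960)
angular accel α = (1.6400, 0.2500, 0.0267)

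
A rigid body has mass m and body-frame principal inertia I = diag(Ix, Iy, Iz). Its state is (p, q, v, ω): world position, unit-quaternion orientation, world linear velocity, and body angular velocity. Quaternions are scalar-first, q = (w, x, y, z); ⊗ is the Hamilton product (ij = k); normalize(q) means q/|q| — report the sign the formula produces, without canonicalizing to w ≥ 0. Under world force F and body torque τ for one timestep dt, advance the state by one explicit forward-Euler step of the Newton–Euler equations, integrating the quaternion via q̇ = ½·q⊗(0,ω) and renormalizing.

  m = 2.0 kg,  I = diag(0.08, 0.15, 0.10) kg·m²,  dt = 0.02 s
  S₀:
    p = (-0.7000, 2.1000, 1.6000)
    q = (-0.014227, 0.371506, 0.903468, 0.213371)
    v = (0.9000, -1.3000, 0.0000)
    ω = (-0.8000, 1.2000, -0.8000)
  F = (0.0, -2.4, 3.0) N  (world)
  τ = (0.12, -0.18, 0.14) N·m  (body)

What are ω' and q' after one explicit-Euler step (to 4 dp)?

ω' = (-0.7820, 1.1777, -0.7586)
q' = (-0.0204, 0.3618, 0.9044, 0.2251)

precession coupling ω×(Iω) = (0.0480, -0.0128, -0.0672)
(τ − ω×Iω)/I = (0.9000, -1.1147, 2.0720)
ω' = ω + α·dt = (-0.7820, 1.1777, -0.7586)
Hamilton product q⊗(0,ω) = (-0.6162600, -0.9674380, 0.1094356, 1.1799632)
updated quaternion q' = (-0.0204, 0.3618, 0.9044, 0.2251)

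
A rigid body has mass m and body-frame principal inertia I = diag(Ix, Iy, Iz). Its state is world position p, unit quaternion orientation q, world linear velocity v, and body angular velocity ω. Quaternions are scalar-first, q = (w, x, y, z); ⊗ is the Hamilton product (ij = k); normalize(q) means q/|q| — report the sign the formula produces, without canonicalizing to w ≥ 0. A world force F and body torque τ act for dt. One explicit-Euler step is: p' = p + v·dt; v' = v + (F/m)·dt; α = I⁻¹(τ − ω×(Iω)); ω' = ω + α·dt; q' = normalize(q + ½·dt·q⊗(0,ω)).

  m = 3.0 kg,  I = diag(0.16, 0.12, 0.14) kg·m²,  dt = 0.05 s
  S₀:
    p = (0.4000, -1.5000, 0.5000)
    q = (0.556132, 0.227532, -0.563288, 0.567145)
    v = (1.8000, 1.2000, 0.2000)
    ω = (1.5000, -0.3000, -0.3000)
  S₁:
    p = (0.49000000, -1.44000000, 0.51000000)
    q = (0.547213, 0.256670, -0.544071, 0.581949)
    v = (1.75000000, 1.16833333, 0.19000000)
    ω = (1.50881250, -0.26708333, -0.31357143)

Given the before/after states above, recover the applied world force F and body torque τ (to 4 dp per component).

Δω = ω₁−ω₀ = (0.00881250, 0.03291667, -0.01357143)
τ = I·(Δω/dt) + ω₀×(Iω₀) = (0.0300, 0.0700, -0.0200)
v₁ − v₀ = (-0.05000000, -0.03166667, -0.01000000)
applied force F = (-3.0000, -1.9000, -0.6000)

F = (-3.0000, -1.9000, -0.6000)
τ = (0.0300, 0.0700, -0.0200)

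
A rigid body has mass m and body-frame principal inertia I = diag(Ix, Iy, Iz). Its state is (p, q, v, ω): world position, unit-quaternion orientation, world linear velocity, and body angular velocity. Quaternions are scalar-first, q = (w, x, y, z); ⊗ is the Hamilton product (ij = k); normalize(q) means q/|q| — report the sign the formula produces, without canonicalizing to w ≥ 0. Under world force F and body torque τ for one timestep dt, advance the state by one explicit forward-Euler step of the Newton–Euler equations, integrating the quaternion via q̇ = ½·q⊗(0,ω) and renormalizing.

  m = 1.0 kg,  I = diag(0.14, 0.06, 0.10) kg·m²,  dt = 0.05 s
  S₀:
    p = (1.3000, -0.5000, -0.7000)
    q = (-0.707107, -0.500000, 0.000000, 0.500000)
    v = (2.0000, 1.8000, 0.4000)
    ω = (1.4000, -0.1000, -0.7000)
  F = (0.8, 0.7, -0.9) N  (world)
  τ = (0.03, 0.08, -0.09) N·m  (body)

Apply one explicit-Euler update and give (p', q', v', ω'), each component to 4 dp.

precession coupling ω×(Iω) = (0.0028, -0.0392, 0.0112)
α = I⁻¹(τ − ω×Iω) = (0.1943, 1.9867, -1.0120)
ω' = ω + α·dt = (1.4097, -0.0007, -0.7506)
Hamilton product q⊗(0,ω) = (1.0500000, -0.9399498, 0.4207107, 0.5449749)
updated quaternion q' = (-0.6803, -0.5231, 0.0105, 0.5132)
linear accel F/m = (0.8000, 0.7000, -0.9000)
p' = p + v·dt = (1.4000, -0.4100, -0.6800)
new velocity v' = (2.0400, 1.8350, 0.3550)

p' = (1.4000, -0.4100, -0.6800)
q' = (-0.6803, -0.5231, 0.0105, 0.5132)
v' = (2.0400, 1.8350, 0.3550)
ω' = (1.4097, -0.0007, -0.7506)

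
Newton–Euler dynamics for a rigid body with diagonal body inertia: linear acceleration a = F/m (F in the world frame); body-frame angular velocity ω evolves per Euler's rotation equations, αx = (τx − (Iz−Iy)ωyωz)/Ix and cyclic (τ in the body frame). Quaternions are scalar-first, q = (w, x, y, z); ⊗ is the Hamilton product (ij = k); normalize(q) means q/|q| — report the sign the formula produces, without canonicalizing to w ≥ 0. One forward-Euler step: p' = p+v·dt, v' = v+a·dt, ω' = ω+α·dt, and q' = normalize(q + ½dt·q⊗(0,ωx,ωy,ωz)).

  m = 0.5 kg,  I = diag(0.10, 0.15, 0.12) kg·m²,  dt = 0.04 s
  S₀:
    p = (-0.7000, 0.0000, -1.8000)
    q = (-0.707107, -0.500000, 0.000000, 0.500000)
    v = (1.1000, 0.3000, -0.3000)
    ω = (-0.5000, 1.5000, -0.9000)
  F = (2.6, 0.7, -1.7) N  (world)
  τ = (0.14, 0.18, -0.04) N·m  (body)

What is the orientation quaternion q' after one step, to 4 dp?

q⊗(0,ω) = (0.2000000, -0.3964465, -1.7606605, -0.1136037)
q' = normalize(q + ½dt·q⊗(0,ω)) = (-0.7026, -0.5076, -0.0352, 0.4974)

q' = (-0.7026, -0.5076, -0.0352, 0.4974)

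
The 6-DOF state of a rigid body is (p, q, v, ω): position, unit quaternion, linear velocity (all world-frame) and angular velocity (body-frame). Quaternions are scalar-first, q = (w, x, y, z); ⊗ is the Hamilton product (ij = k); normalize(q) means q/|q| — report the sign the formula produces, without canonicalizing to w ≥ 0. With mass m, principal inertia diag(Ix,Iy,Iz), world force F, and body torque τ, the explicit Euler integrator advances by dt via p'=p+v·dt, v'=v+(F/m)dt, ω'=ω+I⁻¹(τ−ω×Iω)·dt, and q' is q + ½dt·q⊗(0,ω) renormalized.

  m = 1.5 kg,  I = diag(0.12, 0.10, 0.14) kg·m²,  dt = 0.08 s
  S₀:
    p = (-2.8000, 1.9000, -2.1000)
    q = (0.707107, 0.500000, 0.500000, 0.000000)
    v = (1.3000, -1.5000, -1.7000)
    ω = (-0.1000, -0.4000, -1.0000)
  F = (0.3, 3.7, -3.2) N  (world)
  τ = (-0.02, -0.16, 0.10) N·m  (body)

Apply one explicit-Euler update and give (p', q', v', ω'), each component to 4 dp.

a = F/m = (0.2000, 2.4667, -2.1333)
new position p' = (-2.6960, 1.7800, -2.2360)
new velocity v' = (1.3160, -1.3027, -1.8707)
ω×(Iω) gyroscopic = (0.0160, -0.0020, -0.0008)
α = I⁻¹(τ − ω×Iω) = (-0.3000, -1.5800, 0.7200)
ω' = ω + α·dt = (-0.1240, -0.5264, -0.9424)
q⊗(0,ω) = (0.2500000, -0.5707107, 0.2171572, -0.8571070)
q' = normalize(q + ½dt·q⊗(0,ω)) = (0.7164, 0.4767, 0.5082, -0.0343)

p' = (-2.6960, 1.7800, -2.2360)
q' = (0.7164, 0.4767, 0.5082, -0.0343)
v' = (1.3160, -1.3027, -1.8707)
ω' = (-0.1240, -0.5264, -0.9424)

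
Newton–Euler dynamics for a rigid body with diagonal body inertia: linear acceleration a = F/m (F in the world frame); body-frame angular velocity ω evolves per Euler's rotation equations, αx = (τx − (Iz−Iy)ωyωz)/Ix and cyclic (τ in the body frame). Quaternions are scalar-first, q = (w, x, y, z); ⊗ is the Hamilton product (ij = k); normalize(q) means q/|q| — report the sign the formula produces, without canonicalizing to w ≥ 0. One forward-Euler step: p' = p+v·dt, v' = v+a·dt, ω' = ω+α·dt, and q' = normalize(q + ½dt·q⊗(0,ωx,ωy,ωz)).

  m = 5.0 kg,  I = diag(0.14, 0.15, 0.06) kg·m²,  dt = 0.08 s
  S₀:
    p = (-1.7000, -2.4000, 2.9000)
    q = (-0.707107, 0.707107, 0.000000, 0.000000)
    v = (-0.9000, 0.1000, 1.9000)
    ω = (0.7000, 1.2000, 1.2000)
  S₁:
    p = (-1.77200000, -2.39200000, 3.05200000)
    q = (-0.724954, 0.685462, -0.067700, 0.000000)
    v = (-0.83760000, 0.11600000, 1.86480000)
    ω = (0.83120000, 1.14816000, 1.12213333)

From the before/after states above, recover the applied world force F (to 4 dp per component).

F = (3.9000, 1.0000, -2.2000)

velocity change Δv = (0.06240000, 0.01600000, -0.03520000)
F = m·Δv/dt = (3.9000, 1.0000, -2.2000)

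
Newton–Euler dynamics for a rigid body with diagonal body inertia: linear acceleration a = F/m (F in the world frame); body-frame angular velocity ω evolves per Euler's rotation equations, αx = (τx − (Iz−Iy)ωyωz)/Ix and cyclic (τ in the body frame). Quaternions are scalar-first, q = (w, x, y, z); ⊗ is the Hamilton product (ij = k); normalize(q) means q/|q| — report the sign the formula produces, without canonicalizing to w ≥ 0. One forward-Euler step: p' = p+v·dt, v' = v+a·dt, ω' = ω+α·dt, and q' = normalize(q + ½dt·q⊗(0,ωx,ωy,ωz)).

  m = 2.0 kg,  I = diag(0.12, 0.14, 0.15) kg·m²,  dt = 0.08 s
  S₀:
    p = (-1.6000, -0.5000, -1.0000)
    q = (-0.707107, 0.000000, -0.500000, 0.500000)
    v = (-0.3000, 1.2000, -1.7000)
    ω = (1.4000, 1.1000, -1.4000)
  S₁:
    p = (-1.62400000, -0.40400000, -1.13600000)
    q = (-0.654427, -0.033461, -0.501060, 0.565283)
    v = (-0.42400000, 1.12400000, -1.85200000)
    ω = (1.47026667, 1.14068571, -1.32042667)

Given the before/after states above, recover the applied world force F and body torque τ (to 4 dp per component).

F = (-3.1000, -1.9000, -3.8000)
τ = (0.0900, 0.1300, 0.1800)

Δv = v₁−v₀ = (-0.12400000, -0.07600000, -0.15200000)
F = m·Δv/dt = (-3.1000, -1.9000, -3.8000)
ω₁ − ω₀ = (0.07026667, 0.04068571, 0.07957333)
precession coupling = (-0.0154, 0.0588, 0.0308)
I·α + gyro = (0.0900, 0.1300, 0.1800)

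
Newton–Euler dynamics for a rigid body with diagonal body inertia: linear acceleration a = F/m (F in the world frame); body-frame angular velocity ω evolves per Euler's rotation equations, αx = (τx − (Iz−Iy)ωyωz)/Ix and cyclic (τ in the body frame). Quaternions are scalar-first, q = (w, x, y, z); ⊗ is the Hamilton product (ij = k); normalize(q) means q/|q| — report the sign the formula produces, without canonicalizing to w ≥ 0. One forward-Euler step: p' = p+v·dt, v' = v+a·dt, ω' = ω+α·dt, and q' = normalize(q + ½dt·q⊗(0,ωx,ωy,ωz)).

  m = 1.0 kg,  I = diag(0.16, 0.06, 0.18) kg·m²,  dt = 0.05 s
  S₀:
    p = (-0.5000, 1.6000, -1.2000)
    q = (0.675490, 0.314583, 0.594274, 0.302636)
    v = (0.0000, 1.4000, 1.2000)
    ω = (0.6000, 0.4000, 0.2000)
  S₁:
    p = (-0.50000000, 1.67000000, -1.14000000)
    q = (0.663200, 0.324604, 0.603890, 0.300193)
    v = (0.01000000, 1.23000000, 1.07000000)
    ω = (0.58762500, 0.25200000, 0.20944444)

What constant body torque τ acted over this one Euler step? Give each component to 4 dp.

Δω = ω₁−ω₀ = (-0.01237500, -0.14800000, 0.00944444)
I·α + gyro = (-0.0300, -0.1800, 0.0100)

τ = (-0.0300, -0.1800, 0.0100)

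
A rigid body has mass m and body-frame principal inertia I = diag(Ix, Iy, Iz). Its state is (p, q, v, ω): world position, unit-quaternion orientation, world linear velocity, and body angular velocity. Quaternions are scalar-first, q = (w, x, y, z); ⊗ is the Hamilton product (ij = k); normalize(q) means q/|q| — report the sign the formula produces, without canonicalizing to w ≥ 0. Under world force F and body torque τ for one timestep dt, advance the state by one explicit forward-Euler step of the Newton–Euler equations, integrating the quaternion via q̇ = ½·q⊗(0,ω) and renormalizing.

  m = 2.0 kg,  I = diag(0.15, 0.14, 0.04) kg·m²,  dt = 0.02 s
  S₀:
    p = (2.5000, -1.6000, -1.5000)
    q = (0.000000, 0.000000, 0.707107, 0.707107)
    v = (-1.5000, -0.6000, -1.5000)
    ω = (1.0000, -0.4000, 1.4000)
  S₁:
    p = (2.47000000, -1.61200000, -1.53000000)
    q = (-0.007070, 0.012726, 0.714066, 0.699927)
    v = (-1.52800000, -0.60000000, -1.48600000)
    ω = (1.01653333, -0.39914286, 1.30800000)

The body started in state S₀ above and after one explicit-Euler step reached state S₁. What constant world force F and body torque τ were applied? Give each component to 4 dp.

F = (-2.8000, 0.0000, 1.4000)
τ = (0.1800, 0.1600, -0.1800)

velocity change Δv = (-0.02800000, 0.00000000, 0.01400000)
m·(v₁−v₀)/dt = (-2.8000, 0.0000, 1.4000)
rate change Δω = (0.01653333, 0.00085714, -0.09200000)
precession coupling = (0.0560, 0.1540, 0.0040)
τ = I·(Δω/dt) + ω₀×(Iω₀) = (0.1800, 0.1600, -0.1800)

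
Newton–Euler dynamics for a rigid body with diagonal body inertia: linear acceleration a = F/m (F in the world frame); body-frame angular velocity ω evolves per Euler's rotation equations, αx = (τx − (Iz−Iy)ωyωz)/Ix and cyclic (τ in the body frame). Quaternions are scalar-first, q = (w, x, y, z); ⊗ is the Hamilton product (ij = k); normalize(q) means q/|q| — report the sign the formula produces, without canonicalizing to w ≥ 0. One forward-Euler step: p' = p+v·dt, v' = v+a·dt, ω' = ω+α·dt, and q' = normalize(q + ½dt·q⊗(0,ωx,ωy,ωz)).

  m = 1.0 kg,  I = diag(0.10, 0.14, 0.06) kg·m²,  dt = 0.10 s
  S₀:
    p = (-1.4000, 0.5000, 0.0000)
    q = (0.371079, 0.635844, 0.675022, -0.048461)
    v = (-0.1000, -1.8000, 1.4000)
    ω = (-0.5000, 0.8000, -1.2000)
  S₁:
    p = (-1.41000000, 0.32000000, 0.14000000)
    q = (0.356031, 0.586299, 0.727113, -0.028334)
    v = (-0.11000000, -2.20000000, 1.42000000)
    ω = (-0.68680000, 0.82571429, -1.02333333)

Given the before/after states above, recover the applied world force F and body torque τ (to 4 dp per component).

F = (-0.1000, -4.0000, 0.2000)
τ = (-0.1100, 0.0600, 0.0900)

ω₁ − ω₀ = (-0.18680000, 0.02571429, 0.17666667)
gyro term ω₀×Iω₀ = (0.0768, 0.0240, -0.0160)
τ = I·(Δω/dt) + ω₀×(Iω₀) = (-0.1100, 0.0600, 0.0900)
v₁ − v₀ = (-0.01000000, -0.40000000, 0.02000000)
m·(v₁−v₀)/dt = (-0.1000, -4.0000, 0.2000)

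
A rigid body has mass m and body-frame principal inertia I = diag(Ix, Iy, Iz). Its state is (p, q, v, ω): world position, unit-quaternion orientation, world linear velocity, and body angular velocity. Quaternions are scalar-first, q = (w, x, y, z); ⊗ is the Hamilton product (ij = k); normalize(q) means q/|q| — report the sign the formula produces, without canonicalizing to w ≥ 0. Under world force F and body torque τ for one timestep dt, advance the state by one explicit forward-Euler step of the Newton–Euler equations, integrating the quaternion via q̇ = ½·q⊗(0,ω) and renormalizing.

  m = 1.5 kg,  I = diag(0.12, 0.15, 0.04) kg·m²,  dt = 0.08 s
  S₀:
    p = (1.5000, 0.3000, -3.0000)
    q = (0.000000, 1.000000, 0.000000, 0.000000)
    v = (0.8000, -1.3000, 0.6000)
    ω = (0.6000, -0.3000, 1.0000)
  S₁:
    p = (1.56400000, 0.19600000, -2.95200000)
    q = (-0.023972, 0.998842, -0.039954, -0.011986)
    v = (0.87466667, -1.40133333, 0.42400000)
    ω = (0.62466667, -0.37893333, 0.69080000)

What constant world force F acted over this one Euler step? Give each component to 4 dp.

v₁ − v₀ = (0.07466667, -0.10133333, -0.17600000)
F = m·Δv/dt = (1.4000, -1.9000, -3.3000)

F = (1.4000, -1.9000, -3.3000)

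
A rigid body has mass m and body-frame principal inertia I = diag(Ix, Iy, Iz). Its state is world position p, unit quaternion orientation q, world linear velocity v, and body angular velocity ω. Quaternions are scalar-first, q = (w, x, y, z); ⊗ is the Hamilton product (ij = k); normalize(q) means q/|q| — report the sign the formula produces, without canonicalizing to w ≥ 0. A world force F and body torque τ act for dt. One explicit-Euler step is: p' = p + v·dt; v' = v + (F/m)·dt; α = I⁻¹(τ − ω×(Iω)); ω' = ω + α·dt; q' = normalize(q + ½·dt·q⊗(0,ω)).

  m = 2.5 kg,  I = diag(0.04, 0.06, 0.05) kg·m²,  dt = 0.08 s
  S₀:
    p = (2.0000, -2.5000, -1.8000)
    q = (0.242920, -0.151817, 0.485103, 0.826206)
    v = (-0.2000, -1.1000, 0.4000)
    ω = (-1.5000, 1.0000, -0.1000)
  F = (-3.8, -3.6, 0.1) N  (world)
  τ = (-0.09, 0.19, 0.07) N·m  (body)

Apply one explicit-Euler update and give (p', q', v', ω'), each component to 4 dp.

new position p' = (1.9840, -2.5880, -1.7680)
v' = v + a·dt = (-0.3216, -1.2152, 0.4032)
(τ − ω×Iω)/I = (-2.2750, 3.1917, 2.0000)
ω + α·dt = (-1.6820, 1.2553, 0.0600)
Hamilton product q⊗(0,ω) = (-0.6302079, -1.2390963, -1.0115707, 0.5515455)
q' = normalize(q + ½dt·q⊗(0,ω)) = (0.2171, -0.2009, 0.4435, 0.8461)

p' = (1.9840, -2.5880, -1.7680)
q' = (0.2171, -0.2009, 0.4435, 0.8461)
v' = (-0.3216, -1.2152, 0.4032)
ω' = (-1.6820, 1.2553, 0.0600)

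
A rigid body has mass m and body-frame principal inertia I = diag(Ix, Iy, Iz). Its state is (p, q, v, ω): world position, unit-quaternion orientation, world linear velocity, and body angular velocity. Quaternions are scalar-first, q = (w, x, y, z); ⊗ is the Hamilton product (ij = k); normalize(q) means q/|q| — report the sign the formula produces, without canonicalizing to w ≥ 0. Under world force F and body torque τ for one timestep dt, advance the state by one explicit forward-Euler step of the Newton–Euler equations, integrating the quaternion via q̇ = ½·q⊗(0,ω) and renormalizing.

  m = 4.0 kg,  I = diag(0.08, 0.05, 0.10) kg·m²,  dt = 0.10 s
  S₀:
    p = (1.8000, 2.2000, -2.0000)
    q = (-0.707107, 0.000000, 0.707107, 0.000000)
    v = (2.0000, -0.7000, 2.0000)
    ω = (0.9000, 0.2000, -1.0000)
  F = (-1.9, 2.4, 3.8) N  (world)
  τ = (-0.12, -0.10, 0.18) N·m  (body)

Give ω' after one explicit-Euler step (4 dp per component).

precession coupling ω×(Iω) = (-0.0100, 0.0180, -0.0054)
(τ − ω×Iω)/I = (-1.3750, -2.3600, 1.8540)
ω + α·dt = (0.7625, -0.0360, -0.8146)

ω' = (0.7625, -0.0360, -0.8146)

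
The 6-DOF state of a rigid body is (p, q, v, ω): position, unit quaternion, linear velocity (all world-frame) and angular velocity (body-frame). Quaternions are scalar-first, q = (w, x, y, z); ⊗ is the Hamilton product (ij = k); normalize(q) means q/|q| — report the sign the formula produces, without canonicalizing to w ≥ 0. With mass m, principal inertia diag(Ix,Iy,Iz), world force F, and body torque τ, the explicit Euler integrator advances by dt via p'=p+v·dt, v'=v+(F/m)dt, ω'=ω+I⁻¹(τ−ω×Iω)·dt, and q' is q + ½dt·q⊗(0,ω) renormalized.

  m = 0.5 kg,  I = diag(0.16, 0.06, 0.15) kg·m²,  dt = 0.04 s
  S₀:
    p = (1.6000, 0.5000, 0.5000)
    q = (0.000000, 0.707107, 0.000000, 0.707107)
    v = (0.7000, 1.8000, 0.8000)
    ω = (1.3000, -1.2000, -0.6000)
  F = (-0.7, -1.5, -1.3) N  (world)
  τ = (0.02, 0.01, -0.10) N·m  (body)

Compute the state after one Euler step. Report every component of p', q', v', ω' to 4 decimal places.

p' = (1.6280, 0.5720, 0.5320)
q' = (-0.0099, 0.7236, 0.0269, 0.6897)
v' = (0.6440, 1.6800, 0.6960)
ω' = (1.2888, -1.1881, -0.6683)

angular accel α = (-0.2800, 0.2967, -1.7067)
ω + α·dt = (1.2888, -1.1881, -0.6683)
Hamilton product q⊗(0,ω) = (-0.4949749, 0.8485284, 1.3435033, -0.8485284)
q + ½dt·q⊗(0,ω), renormalized = (-0.0099, 0.7236, 0.0269, 0.6897)
linear accel F/m = (-1.4000, -3.0000, -2.6000)
p + v·dt = (1.6280, 0.5720, 0.5320)
v' = v + a·dt = (0.6440, 1.6800, 0.6960)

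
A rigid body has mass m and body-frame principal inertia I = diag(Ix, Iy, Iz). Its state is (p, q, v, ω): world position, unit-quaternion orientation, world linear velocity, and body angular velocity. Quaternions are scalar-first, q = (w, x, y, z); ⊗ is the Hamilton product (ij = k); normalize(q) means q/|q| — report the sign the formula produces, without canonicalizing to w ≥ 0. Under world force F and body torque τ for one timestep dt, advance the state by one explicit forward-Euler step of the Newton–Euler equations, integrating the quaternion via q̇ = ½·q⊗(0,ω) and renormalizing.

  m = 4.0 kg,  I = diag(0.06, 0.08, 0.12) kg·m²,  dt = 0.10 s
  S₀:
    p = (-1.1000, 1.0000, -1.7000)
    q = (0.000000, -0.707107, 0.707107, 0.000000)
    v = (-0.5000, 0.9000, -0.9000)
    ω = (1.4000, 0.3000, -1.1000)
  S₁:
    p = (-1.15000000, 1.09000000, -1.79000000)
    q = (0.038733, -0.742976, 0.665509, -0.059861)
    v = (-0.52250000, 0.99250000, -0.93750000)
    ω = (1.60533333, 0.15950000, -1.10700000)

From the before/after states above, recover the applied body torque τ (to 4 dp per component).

τ = (0.1100, -0.0200, 0.0000)

ω₁ − ω₀ = (0.20533333, -0.14050000, -0.00700000)
I·α + gyro = (0.1100, -0.0200, 0.0000)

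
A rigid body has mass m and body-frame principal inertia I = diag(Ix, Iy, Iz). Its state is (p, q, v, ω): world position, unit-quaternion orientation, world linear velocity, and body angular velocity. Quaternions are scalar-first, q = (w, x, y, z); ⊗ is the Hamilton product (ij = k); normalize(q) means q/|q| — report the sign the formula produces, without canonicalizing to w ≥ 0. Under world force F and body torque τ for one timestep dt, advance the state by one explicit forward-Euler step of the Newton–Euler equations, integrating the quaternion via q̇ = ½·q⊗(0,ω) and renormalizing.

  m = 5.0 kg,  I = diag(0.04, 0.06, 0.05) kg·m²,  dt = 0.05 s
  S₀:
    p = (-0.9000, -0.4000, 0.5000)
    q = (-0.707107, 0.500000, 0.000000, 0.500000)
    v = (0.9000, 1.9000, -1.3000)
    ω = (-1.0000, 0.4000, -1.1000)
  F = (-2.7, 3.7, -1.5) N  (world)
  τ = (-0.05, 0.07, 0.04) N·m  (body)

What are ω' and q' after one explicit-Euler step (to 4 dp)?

angular accel α = (-1.3600, 1.3500, 0.9600)
new body rate ω' = (-1.0680, 0.4675, -1.0520)
2q̇ = q⊗(0,ω) = (1.0500000, 0.5071070, -0.2328428, 0.9778177)
q + ½dt·q⊗(0,ω), renormalized = (-0.6804, 0.5123, -0.0058, 0.5241)

ω' = (-1.0680, 0.4675, -1.0520)
q' = (-0.6804, 0.5123, -0.0058, 0.5241)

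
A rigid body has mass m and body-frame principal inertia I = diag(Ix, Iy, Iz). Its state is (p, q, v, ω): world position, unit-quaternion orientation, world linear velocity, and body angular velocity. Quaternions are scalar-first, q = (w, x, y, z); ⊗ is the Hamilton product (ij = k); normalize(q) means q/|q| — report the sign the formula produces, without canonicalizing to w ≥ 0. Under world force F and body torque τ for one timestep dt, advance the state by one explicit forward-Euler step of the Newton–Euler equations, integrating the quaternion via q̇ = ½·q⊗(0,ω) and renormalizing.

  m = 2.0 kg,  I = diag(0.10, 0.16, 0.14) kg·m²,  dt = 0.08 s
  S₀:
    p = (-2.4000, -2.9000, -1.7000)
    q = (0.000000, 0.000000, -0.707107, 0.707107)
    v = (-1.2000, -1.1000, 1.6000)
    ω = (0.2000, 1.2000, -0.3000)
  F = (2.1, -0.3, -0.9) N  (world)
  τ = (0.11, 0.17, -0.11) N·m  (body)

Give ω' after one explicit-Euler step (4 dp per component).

α = I⁻¹(τ − ω×Iω) = (1.0280, 1.0475, -0.8886)
ω' = ω + α·dt = (0.2822, 1.2838, -0.3711)

ω' = (0.2822, 1.2838, -0.3711)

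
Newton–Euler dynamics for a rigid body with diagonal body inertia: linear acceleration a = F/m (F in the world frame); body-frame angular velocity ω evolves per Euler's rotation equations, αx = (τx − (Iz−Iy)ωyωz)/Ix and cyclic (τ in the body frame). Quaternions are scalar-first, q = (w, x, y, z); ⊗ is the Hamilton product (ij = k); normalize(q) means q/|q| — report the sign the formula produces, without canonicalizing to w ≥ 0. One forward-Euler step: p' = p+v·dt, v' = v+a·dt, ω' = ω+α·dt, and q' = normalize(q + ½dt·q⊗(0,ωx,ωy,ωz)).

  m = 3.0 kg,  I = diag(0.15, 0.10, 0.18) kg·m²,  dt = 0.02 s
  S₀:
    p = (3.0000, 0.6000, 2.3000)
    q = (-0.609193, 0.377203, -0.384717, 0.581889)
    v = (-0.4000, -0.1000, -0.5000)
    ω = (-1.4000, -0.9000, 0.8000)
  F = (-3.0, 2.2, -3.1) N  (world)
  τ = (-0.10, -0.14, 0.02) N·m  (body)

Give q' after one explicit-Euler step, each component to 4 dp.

q' = (-0.6119, 0.3878, -0.3903, 0.5681)

Hamilton product q⊗(0,ω) = (-0.2836723, 1.0687967, -0.5681333, -1.3654409)
updated quaternion q' = (-0.6119, 0.3878, -0.3903, 0.5681)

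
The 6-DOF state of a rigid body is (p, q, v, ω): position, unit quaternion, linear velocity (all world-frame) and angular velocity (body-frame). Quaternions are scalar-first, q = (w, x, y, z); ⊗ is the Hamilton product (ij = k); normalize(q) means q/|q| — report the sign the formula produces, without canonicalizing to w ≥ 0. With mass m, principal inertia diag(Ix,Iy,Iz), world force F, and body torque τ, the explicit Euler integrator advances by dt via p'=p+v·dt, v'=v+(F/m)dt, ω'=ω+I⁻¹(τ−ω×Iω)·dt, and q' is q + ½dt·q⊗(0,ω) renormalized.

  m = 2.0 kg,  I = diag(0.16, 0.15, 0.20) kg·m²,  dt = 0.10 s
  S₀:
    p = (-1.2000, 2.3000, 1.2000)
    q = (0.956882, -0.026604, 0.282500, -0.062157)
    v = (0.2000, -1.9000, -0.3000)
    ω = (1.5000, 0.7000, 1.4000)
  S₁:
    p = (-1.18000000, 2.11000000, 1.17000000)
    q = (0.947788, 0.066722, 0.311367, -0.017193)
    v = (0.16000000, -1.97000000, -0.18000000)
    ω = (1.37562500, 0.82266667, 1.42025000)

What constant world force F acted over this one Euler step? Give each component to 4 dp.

F = (-0.8000, -1.4000, 2.4000)

Δv = v₁−v₀ = (-0.04000000, -0.07000000, 0.12000000)
m·(v₁−v₀)/dt = (-0.8000, -1.4000, 2.4000)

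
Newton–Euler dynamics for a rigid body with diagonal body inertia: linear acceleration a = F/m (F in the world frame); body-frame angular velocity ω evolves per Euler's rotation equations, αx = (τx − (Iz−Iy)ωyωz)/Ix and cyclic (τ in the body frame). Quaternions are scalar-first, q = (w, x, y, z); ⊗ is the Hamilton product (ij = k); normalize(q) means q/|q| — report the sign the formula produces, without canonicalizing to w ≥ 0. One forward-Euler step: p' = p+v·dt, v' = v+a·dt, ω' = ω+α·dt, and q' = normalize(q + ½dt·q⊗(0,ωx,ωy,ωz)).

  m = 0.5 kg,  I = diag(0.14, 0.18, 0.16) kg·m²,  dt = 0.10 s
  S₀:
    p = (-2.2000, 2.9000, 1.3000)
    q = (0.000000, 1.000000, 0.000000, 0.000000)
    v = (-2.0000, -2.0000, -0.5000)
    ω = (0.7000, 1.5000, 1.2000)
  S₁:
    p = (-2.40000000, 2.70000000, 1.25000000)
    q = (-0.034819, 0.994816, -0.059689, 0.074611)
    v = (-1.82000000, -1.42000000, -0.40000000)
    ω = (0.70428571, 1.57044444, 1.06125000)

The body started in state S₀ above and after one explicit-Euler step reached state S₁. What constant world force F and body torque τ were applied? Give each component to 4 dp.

Δv = v₁−v₀ = (0.18000000, 0.58000000, 0.10000000)
F = m·Δv/dt = (0.9000, 2.9000, 0.5000)
ω₁ − ω₀ = (0.00428571, 0.07044444, -0.13875000)
τ = I·(Δω/dt) + ω₀×(Iω₀) = (-0.0300, 0.1100, -0.1800)

F = (0.9000, 2.9000, 0.5000)
τ = (-0.0300, 0.1100, -0.1800)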